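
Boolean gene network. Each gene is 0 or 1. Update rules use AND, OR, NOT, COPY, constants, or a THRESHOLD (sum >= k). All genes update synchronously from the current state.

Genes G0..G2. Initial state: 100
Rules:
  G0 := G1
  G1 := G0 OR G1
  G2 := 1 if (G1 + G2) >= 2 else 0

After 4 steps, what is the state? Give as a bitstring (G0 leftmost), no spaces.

Step 1: G0=G1=0 G1=G0|G1=1|0=1 G2=(0+0>=2)=0 -> 010
Step 2: G0=G1=1 G1=G0|G1=0|1=1 G2=(1+0>=2)=0 -> 110
Step 3: G0=G1=1 G1=G0|G1=1|1=1 G2=(1+0>=2)=0 -> 110
Step 4: G0=G1=1 G1=G0|G1=1|1=1 G2=(1+0>=2)=0 -> 110

110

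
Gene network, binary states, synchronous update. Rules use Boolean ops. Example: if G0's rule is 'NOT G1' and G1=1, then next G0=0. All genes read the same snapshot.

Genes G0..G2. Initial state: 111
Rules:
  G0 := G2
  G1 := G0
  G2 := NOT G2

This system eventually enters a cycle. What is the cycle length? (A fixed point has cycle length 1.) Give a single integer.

Answer: 2

Derivation:
Step 0: 111
Step 1: G0=G2=1 G1=G0=1 G2=NOT G2=NOT 1=0 -> 110
Step 2: G0=G2=0 G1=G0=1 G2=NOT G2=NOT 0=1 -> 011
Step 3: G0=G2=1 G1=G0=0 G2=NOT G2=NOT 1=0 -> 100
Step 4: G0=G2=0 G1=G0=1 G2=NOT G2=NOT 0=1 -> 011
State from step 4 equals state from step 2 -> cycle length 2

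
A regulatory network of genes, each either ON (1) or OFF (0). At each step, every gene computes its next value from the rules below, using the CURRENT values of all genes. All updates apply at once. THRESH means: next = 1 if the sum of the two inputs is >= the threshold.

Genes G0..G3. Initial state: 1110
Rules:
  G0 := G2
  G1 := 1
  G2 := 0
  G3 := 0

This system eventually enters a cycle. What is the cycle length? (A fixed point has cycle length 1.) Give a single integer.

Answer: 1

Derivation:
Step 0: 1110
Step 1: G0=G2=1 G1=1(const) G2=0(const) G3=0(const) -> 1100
Step 2: G0=G2=0 G1=1(const) G2=0(const) G3=0(const) -> 0100
Step 3: G0=G2=0 G1=1(const) G2=0(const) G3=0(const) -> 0100
State from step 3 equals state from step 2 -> cycle length 1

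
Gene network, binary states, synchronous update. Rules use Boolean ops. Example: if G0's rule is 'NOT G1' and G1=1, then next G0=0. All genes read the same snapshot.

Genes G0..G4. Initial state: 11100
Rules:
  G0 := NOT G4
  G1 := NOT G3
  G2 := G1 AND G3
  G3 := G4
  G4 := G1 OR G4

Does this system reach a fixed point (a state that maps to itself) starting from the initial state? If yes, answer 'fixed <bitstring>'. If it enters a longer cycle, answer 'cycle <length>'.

Answer: fixed 00011

Derivation:
Step 0: 11100
Step 1: G0=NOT G4=NOT 0=1 G1=NOT G3=NOT 0=1 G2=G1&G3=1&0=0 G3=G4=0 G4=G1|G4=1|0=1 -> 11001
Step 2: G0=NOT G4=NOT 1=0 G1=NOT G3=NOT 0=1 G2=G1&G3=1&0=0 G3=G4=1 G4=G1|G4=1|1=1 -> 01011
Step 3: G0=NOT G4=NOT 1=0 G1=NOT G3=NOT 1=0 G2=G1&G3=1&1=1 G3=G4=1 G4=G1|G4=1|1=1 -> 00111
Step 4: G0=NOT G4=NOT 1=0 G1=NOT G3=NOT 1=0 G2=G1&G3=0&1=0 G3=G4=1 G4=G1|G4=0|1=1 -> 00011
Step 5: G0=NOT G4=NOT 1=0 G1=NOT G3=NOT 1=0 G2=G1&G3=0&1=0 G3=G4=1 G4=G1|G4=0|1=1 -> 00011
Fixed point reached at step 4: 00011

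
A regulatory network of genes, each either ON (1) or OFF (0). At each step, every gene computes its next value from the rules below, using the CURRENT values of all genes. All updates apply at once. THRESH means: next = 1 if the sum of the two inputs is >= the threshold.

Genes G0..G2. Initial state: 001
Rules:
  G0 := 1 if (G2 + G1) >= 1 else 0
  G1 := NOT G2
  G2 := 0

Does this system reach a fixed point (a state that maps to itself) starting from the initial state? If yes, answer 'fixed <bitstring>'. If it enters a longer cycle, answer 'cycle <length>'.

Step 0: 001
Step 1: G0=(1+0>=1)=1 G1=NOT G2=NOT 1=0 G2=0(const) -> 100
Step 2: G0=(0+0>=1)=0 G1=NOT G2=NOT 0=1 G2=0(const) -> 010
Step 3: G0=(0+1>=1)=1 G1=NOT G2=NOT 0=1 G2=0(const) -> 110
Step 4: G0=(0+1>=1)=1 G1=NOT G2=NOT 0=1 G2=0(const) -> 110
Fixed point reached at step 3: 110

Answer: fixed 110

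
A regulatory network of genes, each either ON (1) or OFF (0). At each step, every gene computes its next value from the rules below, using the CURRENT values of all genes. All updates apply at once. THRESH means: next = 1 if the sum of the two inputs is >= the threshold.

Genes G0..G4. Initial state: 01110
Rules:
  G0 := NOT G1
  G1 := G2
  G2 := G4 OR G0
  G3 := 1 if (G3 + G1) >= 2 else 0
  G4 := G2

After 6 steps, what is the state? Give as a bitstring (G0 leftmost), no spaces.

Step 1: G0=NOT G1=NOT 1=0 G1=G2=1 G2=G4|G0=0|0=0 G3=(1+1>=2)=1 G4=G2=1 -> 01011
Step 2: G0=NOT G1=NOT 1=0 G1=G2=0 G2=G4|G0=1|0=1 G3=(1+1>=2)=1 G4=G2=0 -> 00110
Step 3: G0=NOT G1=NOT 0=1 G1=G2=1 G2=G4|G0=0|0=0 G3=(1+0>=2)=0 G4=G2=1 -> 11001
Step 4: G0=NOT G1=NOT 1=0 G1=G2=0 G2=G4|G0=1|1=1 G3=(0+1>=2)=0 G4=G2=0 -> 00100
Step 5: G0=NOT G1=NOT 0=1 G1=G2=1 G2=G4|G0=0|0=0 G3=(0+0>=2)=0 G4=G2=1 -> 11001
Step 6: G0=NOT G1=NOT 1=0 G1=G2=0 G2=G4|G0=1|1=1 G3=(0+1>=2)=0 G4=G2=0 -> 00100

00100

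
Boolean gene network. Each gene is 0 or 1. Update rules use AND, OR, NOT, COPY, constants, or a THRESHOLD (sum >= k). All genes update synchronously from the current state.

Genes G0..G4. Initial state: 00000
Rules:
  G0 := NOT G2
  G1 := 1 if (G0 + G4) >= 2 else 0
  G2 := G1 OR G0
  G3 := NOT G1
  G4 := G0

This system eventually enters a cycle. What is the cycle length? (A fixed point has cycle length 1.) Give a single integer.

Step 0: 00000
Step 1: G0=NOT G2=NOT 0=1 G1=(0+0>=2)=0 G2=G1|G0=0|0=0 G3=NOT G1=NOT 0=1 G4=G0=0 -> 10010
Step 2: G0=NOT G2=NOT 0=1 G1=(1+0>=2)=0 G2=G1|G0=0|1=1 G3=NOT G1=NOT 0=1 G4=G0=1 -> 10111
Step 3: G0=NOT G2=NOT 1=0 G1=(1+1>=2)=1 G2=G1|G0=0|1=1 G3=NOT G1=NOT 0=1 G4=G0=1 -> 01111
Step 4: G0=NOT G2=NOT 1=0 G1=(0+1>=2)=0 G2=G1|G0=1|0=1 G3=NOT G1=NOT 1=0 G4=G0=0 -> 00100
Step 5: G0=NOT G2=NOT 1=0 G1=(0+0>=2)=0 G2=G1|G0=0|0=0 G3=NOT G1=NOT 0=1 G4=G0=0 -> 00010
Step 6: G0=NOT G2=NOT 0=1 G1=(0+0>=2)=0 G2=G1|G0=0|0=0 G3=NOT G1=NOT 0=1 G4=G0=0 -> 10010
State from step 6 equals state from step 1 -> cycle length 5

Answer: 5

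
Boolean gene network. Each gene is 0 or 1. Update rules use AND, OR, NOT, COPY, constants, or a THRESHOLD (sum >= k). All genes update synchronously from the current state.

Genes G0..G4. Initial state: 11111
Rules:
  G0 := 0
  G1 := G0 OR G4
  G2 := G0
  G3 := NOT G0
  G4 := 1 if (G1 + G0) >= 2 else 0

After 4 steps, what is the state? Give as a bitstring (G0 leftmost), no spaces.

Step 1: G0=0(const) G1=G0|G4=1|1=1 G2=G0=1 G3=NOT G0=NOT 1=0 G4=(1+1>=2)=1 -> 01101
Step 2: G0=0(const) G1=G0|G4=0|1=1 G2=G0=0 G3=NOT G0=NOT 0=1 G4=(1+0>=2)=0 -> 01010
Step 3: G0=0(const) G1=G0|G4=0|0=0 G2=G0=0 G3=NOT G0=NOT 0=1 G4=(1+0>=2)=0 -> 00010
Step 4: G0=0(const) G1=G0|G4=0|0=0 G2=G0=0 G3=NOT G0=NOT 0=1 G4=(0+0>=2)=0 -> 00010

00010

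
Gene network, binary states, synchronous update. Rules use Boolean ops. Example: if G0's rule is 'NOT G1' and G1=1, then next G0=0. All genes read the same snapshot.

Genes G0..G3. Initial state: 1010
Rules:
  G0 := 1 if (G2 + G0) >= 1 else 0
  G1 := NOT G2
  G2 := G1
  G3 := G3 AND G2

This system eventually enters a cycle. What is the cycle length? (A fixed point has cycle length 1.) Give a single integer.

Step 0: 1010
Step 1: G0=(1+1>=1)=1 G1=NOT G2=NOT 1=0 G2=G1=0 G3=G3&G2=0&1=0 -> 1000
Step 2: G0=(0+1>=1)=1 G1=NOT G2=NOT 0=1 G2=G1=0 G3=G3&G2=0&0=0 -> 1100
Step 3: G0=(0+1>=1)=1 G1=NOT G2=NOT 0=1 G2=G1=1 G3=G3&G2=0&0=0 -> 1110
Step 4: G0=(1+1>=1)=1 G1=NOT G2=NOT 1=0 G2=G1=1 G3=G3&G2=0&1=0 -> 1010
State from step 4 equals state from step 0 -> cycle length 4

Answer: 4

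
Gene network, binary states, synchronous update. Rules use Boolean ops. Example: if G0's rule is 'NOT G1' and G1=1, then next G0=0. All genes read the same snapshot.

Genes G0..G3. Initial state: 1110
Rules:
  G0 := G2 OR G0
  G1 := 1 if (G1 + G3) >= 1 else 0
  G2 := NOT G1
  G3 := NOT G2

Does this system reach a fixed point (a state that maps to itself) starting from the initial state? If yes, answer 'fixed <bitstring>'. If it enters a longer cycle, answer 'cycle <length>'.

Answer: fixed 1101

Derivation:
Step 0: 1110
Step 1: G0=G2|G0=1|1=1 G1=(1+0>=1)=1 G2=NOT G1=NOT 1=0 G3=NOT G2=NOT 1=0 -> 1100
Step 2: G0=G2|G0=0|1=1 G1=(1+0>=1)=1 G2=NOT G1=NOT 1=0 G3=NOT G2=NOT 0=1 -> 1101
Step 3: G0=G2|G0=0|1=1 G1=(1+1>=1)=1 G2=NOT G1=NOT 1=0 G3=NOT G2=NOT 0=1 -> 1101
Fixed point reached at step 2: 1101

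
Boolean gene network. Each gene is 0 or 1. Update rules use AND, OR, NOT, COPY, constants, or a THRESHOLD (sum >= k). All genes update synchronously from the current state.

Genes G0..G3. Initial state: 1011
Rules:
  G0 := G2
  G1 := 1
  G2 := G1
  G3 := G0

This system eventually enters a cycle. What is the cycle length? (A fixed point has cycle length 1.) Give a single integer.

Answer: 1

Derivation:
Step 0: 1011
Step 1: G0=G2=1 G1=1(const) G2=G1=0 G3=G0=1 -> 1101
Step 2: G0=G2=0 G1=1(const) G2=G1=1 G3=G0=1 -> 0111
Step 3: G0=G2=1 G1=1(const) G2=G1=1 G3=G0=0 -> 1110
Step 4: G0=G2=1 G1=1(const) G2=G1=1 G3=G0=1 -> 1111
Step 5: G0=G2=1 G1=1(const) G2=G1=1 G3=G0=1 -> 1111
State from step 5 equals state from step 4 -> cycle length 1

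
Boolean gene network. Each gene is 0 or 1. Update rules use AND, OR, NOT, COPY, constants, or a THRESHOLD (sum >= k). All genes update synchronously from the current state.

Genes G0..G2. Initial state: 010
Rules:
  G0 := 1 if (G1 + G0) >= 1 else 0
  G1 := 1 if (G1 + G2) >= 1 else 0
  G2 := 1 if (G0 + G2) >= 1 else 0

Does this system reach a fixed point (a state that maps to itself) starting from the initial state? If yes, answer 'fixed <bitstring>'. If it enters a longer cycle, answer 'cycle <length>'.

Answer: fixed 111

Derivation:
Step 0: 010
Step 1: G0=(1+0>=1)=1 G1=(1+0>=1)=1 G2=(0+0>=1)=0 -> 110
Step 2: G0=(1+1>=1)=1 G1=(1+0>=1)=1 G2=(1+0>=1)=1 -> 111
Step 3: G0=(1+1>=1)=1 G1=(1+1>=1)=1 G2=(1+1>=1)=1 -> 111
Fixed point reached at step 2: 111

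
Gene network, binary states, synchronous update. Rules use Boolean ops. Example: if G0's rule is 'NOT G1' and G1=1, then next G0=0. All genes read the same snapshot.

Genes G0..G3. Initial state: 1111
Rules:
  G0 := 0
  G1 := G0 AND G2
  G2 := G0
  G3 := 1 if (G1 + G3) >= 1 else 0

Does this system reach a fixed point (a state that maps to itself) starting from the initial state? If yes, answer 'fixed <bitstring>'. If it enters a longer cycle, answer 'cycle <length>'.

Answer: fixed 0001

Derivation:
Step 0: 1111
Step 1: G0=0(const) G1=G0&G2=1&1=1 G2=G0=1 G3=(1+1>=1)=1 -> 0111
Step 2: G0=0(const) G1=G0&G2=0&1=0 G2=G0=0 G3=(1+1>=1)=1 -> 0001
Step 3: G0=0(const) G1=G0&G2=0&0=0 G2=G0=0 G3=(0+1>=1)=1 -> 0001
Fixed point reached at step 2: 0001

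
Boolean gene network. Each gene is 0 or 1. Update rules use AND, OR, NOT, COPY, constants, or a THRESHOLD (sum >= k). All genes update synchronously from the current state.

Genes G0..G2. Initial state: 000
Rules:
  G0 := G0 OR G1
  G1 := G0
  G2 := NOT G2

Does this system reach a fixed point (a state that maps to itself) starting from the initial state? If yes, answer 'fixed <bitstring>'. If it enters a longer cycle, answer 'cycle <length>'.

Answer: cycle 2

Derivation:
Step 0: 000
Step 1: G0=G0|G1=0|0=0 G1=G0=0 G2=NOT G2=NOT 0=1 -> 001
Step 2: G0=G0|G1=0|0=0 G1=G0=0 G2=NOT G2=NOT 1=0 -> 000
Cycle of length 2 starting at step 0 -> no fixed point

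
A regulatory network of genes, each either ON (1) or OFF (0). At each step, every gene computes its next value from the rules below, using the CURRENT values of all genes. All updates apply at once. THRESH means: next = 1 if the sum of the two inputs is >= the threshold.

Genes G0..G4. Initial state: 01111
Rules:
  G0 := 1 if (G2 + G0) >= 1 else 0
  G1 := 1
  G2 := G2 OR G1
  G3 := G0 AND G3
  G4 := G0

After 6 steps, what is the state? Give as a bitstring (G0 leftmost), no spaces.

Step 1: G0=(1+0>=1)=1 G1=1(const) G2=G2|G1=1|1=1 G3=G0&G3=0&1=0 G4=G0=0 -> 11100
Step 2: G0=(1+1>=1)=1 G1=1(const) G2=G2|G1=1|1=1 G3=G0&G3=1&0=0 G4=G0=1 -> 11101
Step 3: G0=(1+1>=1)=1 G1=1(const) G2=G2|G1=1|1=1 G3=G0&G3=1&0=0 G4=G0=1 -> 11101
Step 4: G0=(1+1>=1)=1 G1=1(const) G2=G2|G1=1|1=1 G3=G0&G3=1&0=0 G4=G0=1 -> 11101
Step 5: G0=(1+1>=1)=1 G1=1(const) G2=G2|G1=1|1=1 G3=G0&G3=1&0=0 G4=G0=1 -> 11101
Step 6: G0=(1+1>=1)=1 G1=1(const) G2=G2|G1=1|1=1 G3=G0&G3=1&0=0 G4=G0=1 -> 11101

11101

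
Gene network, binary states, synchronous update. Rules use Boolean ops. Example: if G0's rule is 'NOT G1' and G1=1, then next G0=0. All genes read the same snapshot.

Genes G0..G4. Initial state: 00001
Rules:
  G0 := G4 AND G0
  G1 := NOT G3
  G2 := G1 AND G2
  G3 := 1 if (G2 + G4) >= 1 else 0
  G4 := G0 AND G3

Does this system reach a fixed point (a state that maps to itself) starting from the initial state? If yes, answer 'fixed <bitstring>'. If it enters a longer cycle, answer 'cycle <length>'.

Answer: fixed 01000

Derivation:
Step 0: 00001
Step 1: G0=G4&G0=1&0=0 G1=NOT G3=NOT 0=1 G2=G1&G2=0&0=0 G3=(0+1>=1)=1 G4=G0&G3=0&0=0 -> 01010
Step 2: G0=G4&G0=0&0=0 G1=NOT G3=NOT 1=0 G2=G1&G2=1&0=0 G3=(0+0>=1)=0 G4=G0&G3=0&1=0 -> 00000
Step 3: G0=G4&G0=0&0=0 G1=NOT G3=NOT 0=1 G2=G1&G2=0&0=0 G3=(0+0>=1)=0 G4=G0&G3=0&0=0 -> 01000
Step 4: G0=G4&G0=0&0=0 G1=NOT G3=NOT 0=1 G2=G1&G2=1&0=0 G3=(0+0>=1)=0 G4=G0&G3=0&0=0 -> 01000
Fixed point reached at step 3: 01000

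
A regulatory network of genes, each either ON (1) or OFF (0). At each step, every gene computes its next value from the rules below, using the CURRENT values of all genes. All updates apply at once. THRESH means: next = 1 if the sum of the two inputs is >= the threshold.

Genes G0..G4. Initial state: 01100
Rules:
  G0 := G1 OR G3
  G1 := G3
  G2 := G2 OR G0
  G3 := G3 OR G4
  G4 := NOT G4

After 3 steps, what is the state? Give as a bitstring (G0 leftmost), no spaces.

Step 1: G0=G1|G3=1|0=1 G1=G3=0 G2=G2|G0=1|0=1 G3=G3|G4=0|0=0 G4=NOT G4=NOT 0=1 -> 10101
Step 2: G0=G1|G3=0|0=0 G1=G3=0 G2=G2|G0=1|1=1 G3=G3|G4=0|1=1 G4=NOT G4=NOT 1=0 -> 00110
Step 3: G0=G1|G3=0|1=1 G1=G3=1 G2=G2|G0=1|0=1 G3=G3|G4=1|0=1 G4=NOT G4=NOT 0=1 -> 11111

11111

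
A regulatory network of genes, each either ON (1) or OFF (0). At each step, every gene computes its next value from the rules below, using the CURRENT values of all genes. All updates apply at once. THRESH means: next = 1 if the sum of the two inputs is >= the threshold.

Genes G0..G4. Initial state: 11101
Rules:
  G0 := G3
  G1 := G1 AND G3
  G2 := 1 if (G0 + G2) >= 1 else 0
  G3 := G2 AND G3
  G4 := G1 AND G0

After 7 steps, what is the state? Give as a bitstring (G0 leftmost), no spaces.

Step 1: G0=G3=0 G1=G1&G3=1&0=0 G2=(1+1>=1)=1 G3=G2&G3=1&0=0 G4=G1&G0=1&1=1 -> 00101
Step 2: G0=G3=0 G1=G1&G3=0&0=0 G2=(0+1>=1)=1 G3=G2&G3=1&0=0 G4=G1&G0=0&0=0 -> 00100
Step 3: G0=G3=0 G1=G1&G3=0&0=0 G2=(0+1>=1)=1 G3=G2&G3=1&0=0 G4=G1&G0=0&0=0 -> 00100
Step 4: G0=G3=0 G1=G1&G3=0&0=0 G2=(0+1>=1)=1 G3=G2&G3=1&0=0 G4=G1&G0=0&0=0 -> 00100
Step 5: G0=G3=0 G1=G1&G3=0&0=0 G2=(0+1>=1)=1 G3=G2&G3=1&0=0 G4=G1&G0=0&0=0 -> 00100
Step 6: G0=G3=0 G1=G1&G3=0&0=0 G2=(0+1>=1)=1 G3=G2&G3=1&0=0 G4=G1&G0=0&0=0 -> 00100
Step 7: G0=G3=0 G1=G1&G3=0&0=0 G2=(0+1>=1)=1 G3=G2&G3=1&0=0 G4=G1&G0=0&0=0 -> 00100

00100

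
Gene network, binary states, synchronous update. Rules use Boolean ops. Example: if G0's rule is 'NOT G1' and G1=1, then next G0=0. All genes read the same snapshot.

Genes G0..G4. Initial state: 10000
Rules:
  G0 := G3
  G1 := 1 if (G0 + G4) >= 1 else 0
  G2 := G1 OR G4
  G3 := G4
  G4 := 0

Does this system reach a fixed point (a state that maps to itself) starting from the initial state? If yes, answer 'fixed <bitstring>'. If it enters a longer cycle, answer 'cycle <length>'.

Answer: fixed 00000

Derivation:
Step 0: 10000
Step 1: G0=G3=0 G1=(1+0>=1)=1 G2=G1|G4=0|0=0 G3=G4=0 G4=0(const) -> 01000
Step 2: G0=G3=0 G1=(0+0>=1)=0 G2=G1|G4=1|0=1 G3=G4=0 G4=0(const) -> 00100
Step 3: G0=G3=0 G1=(0+0>=1)=0 G2=G1|G4=0|0=0 G3=G4=0 G4=0(const) -> 00000
Step 4: G0=G3=0 G1=(0+0>=1)=0 G2=G1|G4=0|0=0 G3=G4=0 G4=0(const) -> 00000
Fixed point reached at step 3: 00000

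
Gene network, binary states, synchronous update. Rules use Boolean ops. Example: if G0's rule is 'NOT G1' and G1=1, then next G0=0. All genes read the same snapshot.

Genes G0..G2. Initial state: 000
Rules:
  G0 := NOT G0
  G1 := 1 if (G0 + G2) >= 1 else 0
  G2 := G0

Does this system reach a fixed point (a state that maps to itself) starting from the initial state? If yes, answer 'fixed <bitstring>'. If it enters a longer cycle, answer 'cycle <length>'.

Answer: cycle 2

Derivation:
Step 0: 000
Step 1: G0=NOT G0=NOT 0=1 G1=(0+0>=1)=0 G2=G0=0 -> 100
Step 2: G0=NOT G0=NOT 1=0 G1=(1+0>=1)=1 G2=G0=1 -> 011
Step 3: G0=NOT G0=NOT 0=1 G1=(0+1>=1)=1 G2=G0=0 -> 110
Step 4: G0=NOT G0=NOT 1=0 G1=(1+0>=1)=1 G2=G0=1 -> 011
Cycle of length 2 starting at step 2 -> no fixed point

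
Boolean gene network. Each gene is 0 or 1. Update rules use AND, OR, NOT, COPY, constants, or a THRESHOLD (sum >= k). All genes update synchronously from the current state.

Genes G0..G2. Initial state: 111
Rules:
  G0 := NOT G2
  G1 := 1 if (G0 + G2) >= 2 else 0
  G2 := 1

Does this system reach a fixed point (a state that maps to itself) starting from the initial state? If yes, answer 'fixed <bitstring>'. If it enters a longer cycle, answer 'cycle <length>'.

Answer: fixed 001

Derivation:
Step 0: 111
Step 1: G0=NOT G2=NOT 1=0 G1=(1+1>=2)=1 G2=1(const) -> 011
Step 2: G0=NOT G2=NOT 1=0 G1=(0+1>=2)=0 G2=1(const) -> 001
Step 3: G0=NOT G2=NOT 1=0 G1=(0+1>=2)=0 G2=1(const) -> 001
Fixed point reached at step 2: 001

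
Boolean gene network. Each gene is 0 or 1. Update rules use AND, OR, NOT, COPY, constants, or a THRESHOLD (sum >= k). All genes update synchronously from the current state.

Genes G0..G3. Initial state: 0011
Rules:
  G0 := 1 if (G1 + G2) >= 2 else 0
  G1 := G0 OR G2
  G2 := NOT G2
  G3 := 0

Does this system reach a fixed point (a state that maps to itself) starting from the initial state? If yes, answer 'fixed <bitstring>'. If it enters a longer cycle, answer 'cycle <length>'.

Step 0: 0011
Step 1: G0=(0+1>=2)=0 G1=G0|G2=0|1=1 G2=NOT G2=NOT 1=0 G3=0(const) -> 0100
Step 2: G0=(1+0>=2)=0 G1=G0|G2=0|0=0 G2=NOT G2=NOT 0=1 G3=0(const) -> 0010
Step 3: G0=(0+1>=2)=0 G1=G0|G2=0|1=1 G2=NOT G2=NOT 1=0 G3=0(const) -> 0100
Cycle of length 2 starting at step 1 -> no fixed point

Answer: cycle 2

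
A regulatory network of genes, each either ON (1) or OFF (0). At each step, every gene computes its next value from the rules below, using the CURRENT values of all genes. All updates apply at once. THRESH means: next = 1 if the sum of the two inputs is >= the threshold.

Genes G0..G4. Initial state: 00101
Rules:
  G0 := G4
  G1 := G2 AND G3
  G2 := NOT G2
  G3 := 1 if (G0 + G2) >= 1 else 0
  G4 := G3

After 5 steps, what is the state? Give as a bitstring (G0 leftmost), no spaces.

Step 1: G0=G4=1 G1=G2&G3=1&0=0 G2=NOT G2=NOT 1=0 G3=(0+1>=1)=1 G4=G3=0 -> 10010
Step 2: G0=G4=0 G1=G2&G3=0&1=0 G2=NOT G2=NOT 0=1 G3=(1+0>=1)=1 G4=G3=1 -> 00111
Step 3: G0=G4=1 G1=G2&G3=1&1=1 G2=NOT G2=NOT 1=0 G3=(0+1>=1)=1 G4=G3=1 -> 11011
Step 4: G0=G4=1 G1=G2&G3=0&1=0 G2=NOT G2=NOT 0=1 G3=(1+0>=1)=1 G4=G3=1 -> 10111
Step 5: G0=G4=1 G1=G2&G3=1&1=1 G2=NOT G2=NOT 1=0 G3=(1+1>=1)=1 G4=G3=1 -> 11011

11011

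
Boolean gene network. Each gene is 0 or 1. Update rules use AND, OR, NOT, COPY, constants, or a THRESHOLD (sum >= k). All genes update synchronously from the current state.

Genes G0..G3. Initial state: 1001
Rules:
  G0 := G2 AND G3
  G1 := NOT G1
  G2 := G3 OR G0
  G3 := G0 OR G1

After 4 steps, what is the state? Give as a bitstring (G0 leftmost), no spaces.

Step 1: G0=G2&G3=0&1=0 G1=NOT G1=NOT 0=1 G2=G3|G0=1|1=1 G3=G0|G1=1|0=1 -> 0111
Step 2: G0=G2&G3=1&1=1 G1=NOT G1=NOT 1=0 G2=G3|G0=1|0=1 G3=G0|G1=0|1=1 -> 1011
Step 3: G0=G2&G3=1&1=1 G1=NOT G1=NOT 0=1 G2=G3|G0=1|1=1 G3=G0|G1=1|0=1 -> 1111
Step 4: G0=G2&G3=1&1=1 G1=NOT G1=NOT 1=0 G2=G3|G0=1|1=1 G3=G0|G1=1|1=1 -> 1011

1011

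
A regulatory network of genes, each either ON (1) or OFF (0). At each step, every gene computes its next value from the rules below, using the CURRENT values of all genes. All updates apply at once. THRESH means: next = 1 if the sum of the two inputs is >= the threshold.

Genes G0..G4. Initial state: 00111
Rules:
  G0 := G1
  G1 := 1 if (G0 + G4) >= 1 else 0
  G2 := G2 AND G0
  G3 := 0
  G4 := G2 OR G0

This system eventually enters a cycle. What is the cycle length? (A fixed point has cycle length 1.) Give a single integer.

Step 0: 00111
Step 1: G0=G1=0 G1=(0+1>=1)=1 G2=G2&G0=1&0=0 G3=0(const) G4=G2|G0=1|0=1 -> 01001
Step 2: G0=G1=1 G1=(0+1>=1)=1 G2=G2&G0=0&0=0 G3=0(const) G4=G2|G0=0|0=0 -> 11000
Step 3: G0=G1=1 G1=(1+0>=1)=1 G2=G2&G0=0&1=0 G3=0(const) G4=G2|G0=0|1=1 -> 11001
Step 4: G0=G1=1 G1=(1+1>=1)=1 G2=G2&G0=0&1=0 G3=0(const) G4=G2|G0=0|1=1 -> 11001
State from step 4 equals state from step 3 -> cycle length 1

Answer: 1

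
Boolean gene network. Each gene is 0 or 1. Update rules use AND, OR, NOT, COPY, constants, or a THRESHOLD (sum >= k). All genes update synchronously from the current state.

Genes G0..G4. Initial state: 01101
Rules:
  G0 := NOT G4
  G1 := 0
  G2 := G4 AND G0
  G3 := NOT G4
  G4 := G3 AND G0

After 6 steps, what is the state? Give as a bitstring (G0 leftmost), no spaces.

Step 1: G0=NOT G4=NOT 1=0 G1=0(const) G2=G4&G0=1&0=0 G3=NOT G4=NOT 1=0 G4=G3&G0=0&0=0 -> 00000
Step 2: G0=NOT G4=NOT 0=1 G1=0(const) G2=G4&G0=0&0=0 G3=NOT G4=NOT 0=1 G4=G3&G0=0&0=0 -> 10010
Step 3: G0=NOT G4=NOT 0=1 G1=0(const) G2=G4&G0=0&1=0 G3=NOT G4=NOT 0=1 G4=G3&G0=1&1=1 -> 10011
Step 4: G0=NOT G4=NOT 1=0 G1=0(const) G2=G4&G0=1&1=1 G3=NOT G4=NOT 1=0 G4=G3&G0=1&1=1 -> 00101
Step 5: G0=NOT G4=NOT 1=0 G1=0(const) G2=G4&G0=1&0=0 G3=NOT G4=NOT 1=0 G4=G3&G0=0&0=0 -> 00000
Step 6: G0=NOT G4=NOT 0=1 G1=0(const) G2=G4&G0=0&0=0 G3=NOT G4=NOT 0=1 G4=G3&G0=0&0=0 -> 10010

10010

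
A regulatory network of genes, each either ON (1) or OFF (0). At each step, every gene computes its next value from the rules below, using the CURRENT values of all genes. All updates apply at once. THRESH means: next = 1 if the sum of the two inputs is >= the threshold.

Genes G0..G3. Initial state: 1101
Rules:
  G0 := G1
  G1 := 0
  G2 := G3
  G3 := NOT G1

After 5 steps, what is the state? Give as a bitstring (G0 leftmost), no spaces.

Step 1: G0=G1=1 G1=0(const) G2=G3=1 G3=NOT G1=NOT 1=0 -> 1010
Step 2: G0=G1=0 G1=0(const) G2=G3=0 G3=NOT G1=NOT 0=1 -> 0001
Step 3: G0=G1=0 G1=0(const) G2=G3=1 G3=NOT G1=NOT 0=1 -> 0011
Step 4: G0=G1=0 G1=0(const) G2=G3=1 G3=NOT G1=NOT 0=1 -> 0011
Step 5: G0=G1=0 G1=0(const) G2=G3=1 G3=NOT G1=NOT 0=1 -> 0011

0011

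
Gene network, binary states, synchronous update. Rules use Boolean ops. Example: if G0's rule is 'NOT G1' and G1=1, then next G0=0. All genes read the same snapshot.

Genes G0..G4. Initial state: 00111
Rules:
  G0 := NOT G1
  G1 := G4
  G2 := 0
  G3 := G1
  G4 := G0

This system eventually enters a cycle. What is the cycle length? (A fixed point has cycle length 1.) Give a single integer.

Answer: 2

Derivation:
Step 0: 00111
Step 1: G0=NOT G1=NOT 0=1 G1=G4=1 G2=0(const) G3=G1=0 G4=G0=0 -> 11000
Step 2: G0=NOT G1=NOT 1=0 G1=G4=0 G2=0(const) G3=G1=1 G4=G0=1 -> 00011
Step 3: G0=NOT G1=NOT 0=1 G1=G4=1 G2=0(const) G3=G1=0 G4=G0=0 -> 11000
State from step 3 equals state from step 1 -> cycle length 2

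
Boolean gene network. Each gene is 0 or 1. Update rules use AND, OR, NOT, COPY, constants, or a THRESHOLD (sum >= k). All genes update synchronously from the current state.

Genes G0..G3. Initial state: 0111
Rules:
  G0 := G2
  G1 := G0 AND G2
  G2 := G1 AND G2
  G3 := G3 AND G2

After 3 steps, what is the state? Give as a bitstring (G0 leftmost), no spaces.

Step 1: G0=G2=1 G1=G0&G2=0&1=0 G2=G1&G2=1&1=1 G3=G3&G2=1&1=1 -> 1011
Step 2: G0=G2=1 G1=G0&G2=1&1=1 G2=G1&G2=0&1=0 G3=G3&G2=1&1=1 -> 1101
Step 3: G0=G2=0 G1=G0&G2=1&0=0 G2=G1&G2=1&0=0 G3=G3&G2=1&0=0 -> 0000

0000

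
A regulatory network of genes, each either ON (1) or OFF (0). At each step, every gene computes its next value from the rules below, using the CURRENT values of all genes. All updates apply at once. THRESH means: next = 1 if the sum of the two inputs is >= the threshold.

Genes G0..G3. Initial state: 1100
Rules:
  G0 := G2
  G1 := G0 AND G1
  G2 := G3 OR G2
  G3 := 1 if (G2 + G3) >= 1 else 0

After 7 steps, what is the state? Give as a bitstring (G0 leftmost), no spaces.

Step 1: G0=G2=0 G1=G0&G1=1&1=1 G2=G3|G2=0|0=0 G3=(0+0>=1)=0 -> 0100
Step 2: G0=G2=0 G1=G0&G1=0&1=0 G2=G3|G2=0|0=0 G3=(0+0>=1)=0 -> 0000
Step 3: G0=G2=0 G1=G0&G1=0&0=0 G2=G3|G2=0|0=0 G3=(0+0>=1)=0 -> 0000
Step 4: G0=G2=0 G1=G0&G1=0&0=0 G2=G3|G2=0|0=0 G3=(0+0>=1)=0 -> 0000
Step 5: G0=G2=0 G1=G0&G1=0&0=0 G2=G3|G2=0|0=0 G3=(0+0>=1)=0 -> 0000
Step 6: G0=G2=0 G1=G0&G1=0&0=0 G2=G3|G2=0|0=0 G3=(0+0>=1)=0 -> 0000
Step 7: G0=G2=0 G1=G0&G1=0&0=0 G2=G3|G2=0|0=0 G3=(0+0>=1)=0 -> 0000

0000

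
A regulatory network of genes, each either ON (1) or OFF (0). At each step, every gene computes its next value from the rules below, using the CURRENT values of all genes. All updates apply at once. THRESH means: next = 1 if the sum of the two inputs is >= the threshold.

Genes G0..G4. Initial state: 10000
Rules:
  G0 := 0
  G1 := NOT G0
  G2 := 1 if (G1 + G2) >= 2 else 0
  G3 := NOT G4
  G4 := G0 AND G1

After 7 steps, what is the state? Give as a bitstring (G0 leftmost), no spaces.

Step 1: G0=0(const) G1=NOT G0=NOT 1=0 G2=(0+0>=2)=0 G3=NOT G4=NOT 0=1 G4=G0&G1=1&0=0 -> 00010
Step 2: G0=0(const) G1=NOT G0=NOT 0=1 G2=(0+0>=2)=0 G3=NOT G4=NOT 0=1 G4=G0&G1=0&0=0 -> 01010
Step 3: G0=0(const) G1=NOT G0=NOT 0=1 G2=(1+0>=2)=0 G3=NOT G4=NOT 0=1 G4=G0&G1=0&1=0 -> 01010
Step 4: G0=0(const) G1=NOT G0=NOT 0=1 G2=(1+0>=2)=0 G3=NOT G4=NOT 0=1 G4=G0&G1=0&1=0 -> 01010
Step 5: G0=0(const) G1=NOT G0=NOT 0=1 G2=(1+0>=2)=0 G3=NOT G4=NOT 0=1 G4=G0&G1=0&1=0 -> 01010
Step 6: G0=0(const) G1=NOT G0=NOT 0=1 G2=(1+0>=2)=0 G3=NOT G4=NOT 0=1 G4=G0&G1=0&1=0 -> 01010
Step 7: G0=0(const) G1=NOT G0=NOT 0=1 G2=(1+0>=2)=0 G3=NOT G4=NOT 0=1 G4=G0&G1=0&1=0 -> 01010

01010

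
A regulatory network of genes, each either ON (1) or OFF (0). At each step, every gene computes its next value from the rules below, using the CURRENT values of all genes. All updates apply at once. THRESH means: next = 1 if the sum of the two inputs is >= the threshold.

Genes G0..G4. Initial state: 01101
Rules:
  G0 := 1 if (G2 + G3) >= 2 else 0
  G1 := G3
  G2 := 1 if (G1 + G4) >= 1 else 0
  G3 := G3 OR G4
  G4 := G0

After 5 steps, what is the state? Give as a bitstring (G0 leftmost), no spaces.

Step 1: G0=(1+0>=2)=0 G1=G3=0 G2=(1+1>=1)=1 G3=G3|G4=0|1=1 G4=G0=0 -> 00110
Step 2: G0=(1+1>=2)=1 G1=G3=1 G2=(0+0>=1)=0 G3=G3|G4=1|0=1 G4=G0=0 -> 11010
Step 3: G0=(0+1>=2)=0 G1=G3=1 G2=(1+0>=1)=1 G3=G3|G4=1|0=1 G4=G0=1 -> 01111
Step 4: G0=(1+1>=2)=1 G1=G3=1 G2=(1+1>=1)=1 G3=G3|G4=1|1=1 G4=G0=0 -> 11110
Step 5: G0=(1+1>=2)=1 G1=G3=1 G2=(1+0>=1)=1 G3=G3|G4=1|0=1 G4=G0=1 -> 11111

11111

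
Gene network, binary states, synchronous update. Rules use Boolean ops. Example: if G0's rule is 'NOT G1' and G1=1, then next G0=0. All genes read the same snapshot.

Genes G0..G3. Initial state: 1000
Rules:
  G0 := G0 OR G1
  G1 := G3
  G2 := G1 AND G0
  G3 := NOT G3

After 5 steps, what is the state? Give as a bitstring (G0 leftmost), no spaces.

Step 1: G0=G0|G1=1|0=1 G1=G3=0 G2=G1&G0=0&1=0 G3=NOT G3=NOT 0=1 -> 1001
Step 2: G0=G0|G1=1|0=1 G1=G3=1 G2=G1&G0=0&1=0 G3=NOT G3=NOT 1=0 -> 1100
Step 3: G0=G0|G1=1|1=1 G1=G3=0 G2=G1&G0=1&1=1 G3=NOT G3=NOT 0=1 -> 1011
Step 4: G0=G0|G1=1|0=1 G1=G3=1 G2=G1&G0=0&1=0 G3=NOT G3=NOT 1=0 -> 1100
Step 5: G0=G0|G1=1|1=1 G1=G3=0 G2=G1&G0=1&1=1 G3=NOT G3=NOT 0=1 -> 1011

1011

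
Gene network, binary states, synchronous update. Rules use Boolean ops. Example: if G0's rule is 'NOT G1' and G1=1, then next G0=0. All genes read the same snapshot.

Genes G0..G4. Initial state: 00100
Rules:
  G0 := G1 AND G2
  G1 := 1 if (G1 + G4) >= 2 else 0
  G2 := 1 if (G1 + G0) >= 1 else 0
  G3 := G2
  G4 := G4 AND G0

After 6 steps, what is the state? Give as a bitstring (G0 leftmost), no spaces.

Step 1: G0=G1&G2=0&1=0 G1=(0+0>=2)=0 G2=(0+0>=1)=0 G3=G2=1 G4=G4&G0=0&0=0 -> 00010
Step 2: G0=G1&G2=0&0=0 G1=(0+0>=2)=0 G2=(0+0>=1)=0 G3=G2=0 G4=G4&G0=0&0=0 -> 00000
Step 3: G0=G1&G2=0&0=0 G1=(0+0>=2)=0 G2=(0+0>=1)=0 G3=G2=0 G4=G4&G0=0&0=0 -> 00000
Step 4: G0=G1&G2=0&0=0 G1=(0+0>=2)=0 G2=(0+0>=1)=0 G3=G2=0 G4=G4&G0=0&0=0 -> 00000
Step 5: G0=G1&G2=0&0=0 G1=(0+0>=2)=0 G2=(0+0>=1)=0 G3=G2=0 G4=G4&G0=0&0=0 -> 00000
Step 6: G0=G1&G2=0&0=0 G1=(0+0>=2)=0 G2=(0+0>=1)=0 G3=G2=0 G4=G4&G0=0&0=0 -> 00000

00000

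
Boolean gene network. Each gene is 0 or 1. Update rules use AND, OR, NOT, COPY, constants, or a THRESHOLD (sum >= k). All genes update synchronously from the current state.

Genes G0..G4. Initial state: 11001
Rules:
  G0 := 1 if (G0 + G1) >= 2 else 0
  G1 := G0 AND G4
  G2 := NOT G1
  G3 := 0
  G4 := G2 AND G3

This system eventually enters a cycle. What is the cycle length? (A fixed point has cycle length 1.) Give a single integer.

Answer: 1

Derivation:
Step 0: 11001
Step 1: G0=(1+1>=2)=1 G1=G0&G4=1&1=1 G2=NOT G1=NOT 1=0 G3=0(const) G4=G2&G3=0&0=0 -> 11000
Step 2: G0=(1+1>=2)=1 G1=G0&G4=1&0=0 G2=NOT G1=NOT 1=0 G3=0(const) G4=G2&G3=0&0=0 -> 10000
Step 3: G0=(1+0>=2)=0 G1=G0&G4=1&0=0 G2=NOT G1=NOT 0=1 G3=0(const) G4=G2&G3=0&0=0 -> 00100
Step 4: G0=(0+0>=2)=0 G1=G0&G4=0&0=0 G2=NOT G1=NOT 0=1 G3=0(const) G4=G2&G3=1&0=0 -> 00100
State from step 4 equals state from step 3 -> cycle length 1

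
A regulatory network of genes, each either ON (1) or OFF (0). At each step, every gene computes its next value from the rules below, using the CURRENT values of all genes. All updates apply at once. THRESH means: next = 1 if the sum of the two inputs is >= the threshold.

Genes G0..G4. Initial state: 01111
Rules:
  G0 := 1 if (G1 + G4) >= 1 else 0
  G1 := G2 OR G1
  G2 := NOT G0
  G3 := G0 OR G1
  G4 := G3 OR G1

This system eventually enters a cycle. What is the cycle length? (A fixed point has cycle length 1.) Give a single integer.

Step 0: 01111
Step 1: G0=(1+1>=1)=1 G1=G2|G1=1|1=1 G2=NOT G0=NOT 0=1 G3=G0|G1=0|1=1 G4=G3|G1=1|1=1 -> 11111
Step 2: G0=(1+1>=1)=1 G1=G2|G1=1|1=1 G2=NOT G0=NOT 1=0 G3=G0|G1=1|1=1 G4=G3|G1=1|1=1 -> 11011
Step 3: G0=(1+1>=1)=1 G1=G2|G1=0|1=1 G2=NOT G0=NOT 1=0 G3=G0|G1=1|1=1 G4=G3|G1=1|1=1 -> 11011
State from step 3 equals state from step 2 -> cycle length 1

Answer: 1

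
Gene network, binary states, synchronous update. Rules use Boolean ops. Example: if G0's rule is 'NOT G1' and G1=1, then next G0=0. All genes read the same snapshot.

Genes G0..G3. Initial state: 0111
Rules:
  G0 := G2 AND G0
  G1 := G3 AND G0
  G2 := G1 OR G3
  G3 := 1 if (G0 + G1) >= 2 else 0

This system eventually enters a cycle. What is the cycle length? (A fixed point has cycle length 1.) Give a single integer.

Step 0: 0111
Step 1: G0=G2&G0=1&0=0 G1=G3&G0=1&0=0 G2=G1|G3=1|1=1 G3=(0+1>=2)=0 -> 0010
Step 2: G0=G2&G0=1&0=0 G1=G3&G0=0&0=0 G2=G1|G3=0|0=0 G3=(0+0>=2)=0 -> 0000
Step 3: G0=G2&G0=0&0=0 G1=G3&G0=0&0=0 G2=G1|G3=0|0=0 G3=(0+0>=2)=0 -> 0000
State from step 3 equals state from step 2 -> cycle length 1

Answer: 1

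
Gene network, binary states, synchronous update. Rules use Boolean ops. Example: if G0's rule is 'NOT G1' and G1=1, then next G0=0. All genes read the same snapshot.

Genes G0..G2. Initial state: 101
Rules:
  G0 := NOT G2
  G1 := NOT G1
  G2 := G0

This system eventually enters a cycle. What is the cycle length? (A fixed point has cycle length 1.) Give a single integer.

Step 0: 101
Step 1: G0=NOT G2=NOT 1=0 G1=NOT G1=NOT 0=1 G2=G0=1 -> 011
Step 2: G0=NOT G2=NOT 1=0 G1=NOT G1=NOT 1=0 G2=G0=0 -> 000
Step 3: G0=NOT G2=NOT 0=1 G1=NOT G1=NOT 0=1 G2=G0=0 -> 110
Step 4: G0=NOT G2=NOT 0=1 G1=NOT G1=NOT 1=0 G2=G0=1 -> 101
State from step 4 equals state from step 0 -> cycle length 4

Answer: 4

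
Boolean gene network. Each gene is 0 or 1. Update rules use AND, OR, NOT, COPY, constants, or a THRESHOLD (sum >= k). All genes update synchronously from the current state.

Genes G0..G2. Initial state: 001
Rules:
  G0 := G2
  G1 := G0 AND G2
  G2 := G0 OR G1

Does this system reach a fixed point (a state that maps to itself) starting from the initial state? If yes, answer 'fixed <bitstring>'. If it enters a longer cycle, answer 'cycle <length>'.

Step 0: 001
Step 1: G0=G2=1 G1=G0&G2=0&1=0 G2=G0|G1=0|0=0 -> 100
Step 2: G0=G2=0 G1=G0&G2=1&0=0 G2=G0|G1=1|0=1 -> 001
Cycle of length 2 starting at step 0 -> no fixed point

Answer: cycle 2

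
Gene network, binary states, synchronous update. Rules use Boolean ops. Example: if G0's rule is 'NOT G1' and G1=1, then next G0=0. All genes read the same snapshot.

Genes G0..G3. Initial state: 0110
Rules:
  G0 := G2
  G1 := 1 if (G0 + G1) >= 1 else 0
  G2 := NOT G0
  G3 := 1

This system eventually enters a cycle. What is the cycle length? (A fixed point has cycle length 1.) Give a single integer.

Step 0: 0110
Step 1: G0=G2=1 G1=(0+1>=1)=1 G2=NOT G0=NOT 0=1 G3=1(const) -> 1111
Step 2: G0=G2=1 G1=(1+1>=1)=1 G2=NOT G0=NOT 1=0 G3=1(const) -> 1101
Step 3: G0=G2=0 G1=(1+1>=1)=1 G2=NOT G0=NOT 1=0 G3=1(const) -> 0101
Step 4: G0=G2=0 G1=(0+1>=1)=1 G2=NOT G0=NOT 0=1 G3=1(const) -> 0111
Step 5: G0=G2=1 G1=(0+1>=1)=1 G2=NOT G0=NOT 0=1 G3=1(const) -> 1111
State from step 5 equals state from step 1 -> cycle length 4

Answer: 4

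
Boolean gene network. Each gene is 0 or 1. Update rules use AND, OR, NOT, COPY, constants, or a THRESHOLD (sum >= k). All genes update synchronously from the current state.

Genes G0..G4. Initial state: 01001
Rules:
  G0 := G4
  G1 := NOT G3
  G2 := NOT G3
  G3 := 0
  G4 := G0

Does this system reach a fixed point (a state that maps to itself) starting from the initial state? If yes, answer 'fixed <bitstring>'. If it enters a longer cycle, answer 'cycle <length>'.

Step 0: 01001
Step 1: G0=G4=1 G1=NOT G3=NOT 0=1 G2=NOT G3=NOT 0=1 G3=0(const) G4=G0=0 -> 11100
Step 2: G0=G4=0 G1=NOT G3=NOT 0=1 G2=NOT G3=NOT 0=1 G3=0(const) G4=G0=1 -> 01101
Step 3: G0=G4=1 G1=NOT G3=NOT 0=1 G2=NOT G3=NOT 0=1 G3=0(const) G4=G0=0 -> 11100
Cycle of length 2 starting at step 1 -> no fixed point

Answer: cycle 2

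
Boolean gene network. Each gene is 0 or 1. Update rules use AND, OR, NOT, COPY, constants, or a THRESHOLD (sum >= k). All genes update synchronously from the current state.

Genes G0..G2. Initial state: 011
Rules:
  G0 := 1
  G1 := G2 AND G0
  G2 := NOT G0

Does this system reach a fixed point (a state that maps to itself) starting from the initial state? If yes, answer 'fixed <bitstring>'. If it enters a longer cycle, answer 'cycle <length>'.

Answer: fixed 100

Derivation:
Step 0: 011
Step 1: G0=1(const) G1=G2&G0=1&0=0 G2=NOT G0=NOT 0=1 -> 101
Step 2: G0=1(const) G1=G2&G0=1&1=1 G2=NOT G0=NOT 1=0 -> 110
Step 3: G0=1(const) G1=G2&G0=0&1=0 G2=NOT G0=NOT 1=0 -> 100
Step 4: G0=1(const) G1=G2&G0=0&1=0 G2=NOT G0=NOT 1=0 -> 100
Fixed point reached at step 3: 100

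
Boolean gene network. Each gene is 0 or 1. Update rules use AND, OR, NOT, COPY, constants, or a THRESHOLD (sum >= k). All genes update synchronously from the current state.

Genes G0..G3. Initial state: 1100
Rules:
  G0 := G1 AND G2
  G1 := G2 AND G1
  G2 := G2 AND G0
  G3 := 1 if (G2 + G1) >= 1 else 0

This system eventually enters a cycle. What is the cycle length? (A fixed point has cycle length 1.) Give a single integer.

Step 0: 1100
Step 1: G0=G1&G2=1&0=0 G1=G2&G1=0&1=0 G2=G2&G0=0&1=0 G3=(0+1>=1)=1 -> 0001
Step 2: G0=G1&G2=0&0=0 G1=G2&G1=0&0=0 G2=G2&G0=0&0=0 G3=(0+0>=1)=0 -> 0000
Step 3: G0=G1&G2=0&0=0 G1=G2&G1=0&0=0 G2=G2&G0=0&0=0 G3=(0+0>=1)=0 -> 0000
State from step 3 equals state from step 2 -> cycle length 1

Answer: 1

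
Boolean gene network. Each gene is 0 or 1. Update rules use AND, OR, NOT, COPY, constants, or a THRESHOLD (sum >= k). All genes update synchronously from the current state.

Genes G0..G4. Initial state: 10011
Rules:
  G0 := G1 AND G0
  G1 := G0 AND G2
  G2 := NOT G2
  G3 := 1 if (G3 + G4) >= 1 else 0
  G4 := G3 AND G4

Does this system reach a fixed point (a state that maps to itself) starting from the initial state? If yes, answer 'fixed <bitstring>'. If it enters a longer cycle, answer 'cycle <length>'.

Answer: cycle 2

Derivation:
Step 0: 10011
Step 1: G0=G1&G0=0&1=0 G1=G0&G2=1&0=0 G2=NOT G2=NOT 0=1 G3=(1+1>=1)=1 G4=G3&G4=1&1=1 -> 00111
Step 2: G0=G1&G0=0&0=0 G1=G0&G2=0&1=0 G2=NOT G2=NOT 1=0 G3=(1+1>=1)=1 G4=G3&G4=1&1=1 -> 00011
Step 3: G0=G1&G0=0&0=0 G1=G0&G2=0&0=0 G2=NOT G2=NOT 0=1 G3=(1+1>=1)=1 G4=G3&G4=1&1=1 -> 00111
Cycle of length 2 starting at step 1 -> no fixed point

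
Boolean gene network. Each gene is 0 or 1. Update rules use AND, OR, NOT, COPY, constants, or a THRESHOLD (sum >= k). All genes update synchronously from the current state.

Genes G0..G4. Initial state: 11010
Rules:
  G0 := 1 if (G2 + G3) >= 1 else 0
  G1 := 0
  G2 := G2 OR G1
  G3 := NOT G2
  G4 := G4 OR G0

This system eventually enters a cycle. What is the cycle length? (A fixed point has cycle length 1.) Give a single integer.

Step 0: 11010
Step 1: G0=(0+1>=1)=1 G1=0(const) G2=G2|G1=0|1=1 G3=NOT G2=NOT 0=1 G4=G4|G0=0|1=1 -> 10111
Step 2: G0=(1+1>=1)=1 G1=0(const) G2=G2|G1=1|0=1 G3=NOT G2=NOT 1=0 G4=G4|G0=1|1=1 -> 10101
Step 3: G0=(1+0>=1)=1 G1=0(const) G2=G2|G1=1|0=1 G3=NOT G2=NOT 1=0 G4=G4|G0=1|1=1 -> 10101
State from step 3 equals state from step 2 -> cycle length 1

Answer: 1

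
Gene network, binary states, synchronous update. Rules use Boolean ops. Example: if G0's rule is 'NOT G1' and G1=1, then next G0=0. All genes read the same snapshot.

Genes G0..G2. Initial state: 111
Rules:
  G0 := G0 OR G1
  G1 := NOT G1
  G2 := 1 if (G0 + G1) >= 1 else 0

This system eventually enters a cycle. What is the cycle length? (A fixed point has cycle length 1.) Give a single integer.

Step 0: 111
Step 1: G0=G0|G1=1|1=1 G1=NOT G1=NOT 1=0 G2=(1+1>=1)=1 -> 101
Step 2: G0=G0|G1=1|0=1 G1=NOT G1=NOT 0=1 G2=(1+0>=1)=1 -> 111
State from step 2 equals state from step 0 -> cycle length 2

Answer: 2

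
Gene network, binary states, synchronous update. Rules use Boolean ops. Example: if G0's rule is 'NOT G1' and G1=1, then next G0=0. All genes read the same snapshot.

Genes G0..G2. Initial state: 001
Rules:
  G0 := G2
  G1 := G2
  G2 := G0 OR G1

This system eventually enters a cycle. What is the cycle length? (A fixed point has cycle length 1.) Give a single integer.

Step 0: 001
Step 1: G0=G2=1 G1=G2=1 G2=G0|G1=0|0=0 -> 110
Step 2: G0=G2=0 G1=G2=0 G2=G0|G1=1|1=1 -> 001
State from step 2 equals state from step 0 -> cycle length 2

Answer: 2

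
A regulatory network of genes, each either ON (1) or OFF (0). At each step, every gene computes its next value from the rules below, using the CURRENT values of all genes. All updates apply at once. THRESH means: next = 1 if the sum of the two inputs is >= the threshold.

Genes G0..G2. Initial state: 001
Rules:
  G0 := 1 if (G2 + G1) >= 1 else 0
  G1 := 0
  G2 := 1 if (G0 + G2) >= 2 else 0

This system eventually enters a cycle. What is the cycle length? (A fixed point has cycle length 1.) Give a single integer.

Step 0: 001
Step 1: G0=(1+0>=1)=1 G1=0(const) G2=(0+1>=2)=0 -> 100
Step 2: G0=(0+0>=1)=0 G1=0(const) G2=(1+0>=2)=0 -> 000
Step 3: G0=(0+0>=1)=0 G1=0(const) G2=(0+0>=2)=0 -> 000
State from step 3 equals state from step 2 -> cycle length 1

Answer: 1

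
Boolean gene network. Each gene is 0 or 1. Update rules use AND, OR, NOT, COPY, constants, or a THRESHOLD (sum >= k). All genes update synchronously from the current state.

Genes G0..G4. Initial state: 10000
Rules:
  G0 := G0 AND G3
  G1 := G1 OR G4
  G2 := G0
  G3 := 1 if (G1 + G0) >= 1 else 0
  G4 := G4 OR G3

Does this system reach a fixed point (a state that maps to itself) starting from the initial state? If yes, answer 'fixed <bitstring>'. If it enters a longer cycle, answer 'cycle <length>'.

Step 0: 10000
Step 1: G0=G0&G3=1&0=0 G1=G1|G4=0|0=0 G2=G0=1 G3=(0+1>=1)=1 G4=G4|G3=0|0=0 -> 00110
Step 2: G0=G0&G3=0&1=0 G1=G1|G4=0|0=0 G2=G0=0 G3=(0+0>=1)=0 G4=G4|G3=0|1=1 -> 00001
Step 3: G0=G0&G3=0&0=0 G1=G1|G4=0|1=1 G2=G0=0 G3=(0+0>=1)=0 G4=G4|G3=1|0=1 -> 01001
Step 4: G0=G0&G3=0&0=0 G1=G1|G4=1|1=1 G2=G0=0 G3=(1+0>=1)=1 G4=G4|G3=1|0=1 -> 01011
Step 5: G0=G0&G3=0&1=0 G1=G1|G4=1|1=1 G2=G0=0 G3=(1+0>=1)=1 G4=G4|G3=1|1=1 -> 01011
Fixed point reached at step 4: 01011

Answer: fixed 01011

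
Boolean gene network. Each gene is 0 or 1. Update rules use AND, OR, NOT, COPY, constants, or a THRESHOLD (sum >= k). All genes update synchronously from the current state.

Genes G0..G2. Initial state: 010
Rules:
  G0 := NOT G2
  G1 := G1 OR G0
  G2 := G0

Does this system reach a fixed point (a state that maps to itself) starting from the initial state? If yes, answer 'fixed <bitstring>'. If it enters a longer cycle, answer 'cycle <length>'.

Step 0: 010
Step 1: G0=NOT G2=NOT 0=1 G1=G1|G0=1|0=1 G2=G0=0 -> 110
Step 2: G0=NOT G2=NOT 0=1 G1=G1|G0=1|1=1 G2=G0=1 -> 111
Step 3: G0=NOT G2=NOT 1=0 G1=G1|G0=1|1=1 G2=G0=1 -> 011
Step 4: G0=NOT G2=NOT 1=0 G1=G1|G0=1|0=1 G2=G0=0 -> 010
Cycle of length 4 starting at step 0 -> no fixed point

Answer: cycle 4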